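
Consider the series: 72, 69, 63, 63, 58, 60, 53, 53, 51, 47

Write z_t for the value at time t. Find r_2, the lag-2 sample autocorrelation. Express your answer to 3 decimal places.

Mean z̄ = (72 + 69 + 63 + 63 + 58 + 60 + 53 + 53 + 51 + 47)/10 = 58.9000
Numerator Σ_{t=1}^{8}(z_t−z̄)(z_{t+2}−z̄) = 211.5800
Denominator Σ(z_t−z̄)² = 582.9000
r_2 = 211.5800 / 582.9000 = 0.363

0.363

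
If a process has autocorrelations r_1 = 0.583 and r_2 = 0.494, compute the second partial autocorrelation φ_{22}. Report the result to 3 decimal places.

φ_{22} = (r_2 − r_1²) / (1 − r_1²)
r_1² = (0.583)² = 0.339889
Numerator = 0.494 − 0.3399 = 0.1541; denominator = 1 − 0.3399 = 0.6601
φ_{22} = 0.1541 / 0.6601 = 0.233

0.233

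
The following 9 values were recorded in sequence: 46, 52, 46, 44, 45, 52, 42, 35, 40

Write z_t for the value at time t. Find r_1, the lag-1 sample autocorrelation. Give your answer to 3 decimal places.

Mean z̄ = (46 + 52 + 46 + 44 + 45 + 52 + 42 + 35 + 40)/9 = 44.6667
Numerator Σ_{t=1}^{8}(z_t−z̄)(z_{t+1}−z̄) = 72.2222
Denominator Σ(z_t−z̄)² = 234.0000
r_1 = 72.2222 / 234.0000 = 0.309

0.309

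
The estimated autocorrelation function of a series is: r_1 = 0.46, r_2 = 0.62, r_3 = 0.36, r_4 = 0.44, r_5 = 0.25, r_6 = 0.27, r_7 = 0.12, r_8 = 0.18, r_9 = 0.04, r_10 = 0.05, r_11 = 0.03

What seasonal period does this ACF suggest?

The largest autocorrelation is r_2 = 0.62; the remaining lags stay at or below 0.46.
The dominant spike at lag 2 indicates a seasonal period of 2.

2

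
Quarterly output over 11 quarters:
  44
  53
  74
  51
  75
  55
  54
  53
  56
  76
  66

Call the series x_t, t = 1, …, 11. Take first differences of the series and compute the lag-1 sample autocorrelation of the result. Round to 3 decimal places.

-0.604

First differences Δx: 9, 21, -23, 24, -20, -1, -1, 3, 20, -10
Mean of differences = 2.2000
Numerator Σ(Δx_t−Δx̄)(Δx_{t+1}−Δx̄) = -1503.4400
Denominator Σ(Δx_t−Δx̄)² = 2489.6000
r_1(Δx) = -1503.4400 / 2489.6000 = -0.604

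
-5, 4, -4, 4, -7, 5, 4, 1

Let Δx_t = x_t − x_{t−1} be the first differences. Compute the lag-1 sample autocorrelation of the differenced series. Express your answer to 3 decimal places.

First differences Δx: 9, -8, 8, -11, 12, -1, -3
Mean of differences = 0.8571
Numerator Σ(Δx_t−Δx̄)(Δx_{t+1}−Δx̄) = -365.7347
Denominator Σ(Δx_t−Δx̄)² = 478.8571
r_1(Δx) = -365.7347 / 478.8571 = -0.764

-0.764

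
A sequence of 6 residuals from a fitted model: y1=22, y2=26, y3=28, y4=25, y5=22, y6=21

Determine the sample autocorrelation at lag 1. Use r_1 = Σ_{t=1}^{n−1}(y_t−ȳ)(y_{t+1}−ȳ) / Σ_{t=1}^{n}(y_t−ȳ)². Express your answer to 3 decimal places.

Mean ȳ = (22 + 26 + 28 + 25 + 22 + 21)/6 = 24.0000
Deviations from mean: -2.0000, 2.0000, 4.0000, 1.0000, -2.0000, -3.0000
Σ(y_t−ȳ)(y_{t+1}−ȳ) = (-4.0000) + (8.0000) + (4.0000) + (-2.0000) + (6.0000) = 12.0000
Denominator Σ(y_t−ȳ)² = 38.0000
r_1 = 12.0000 / 38.0000 = 0.316

0.316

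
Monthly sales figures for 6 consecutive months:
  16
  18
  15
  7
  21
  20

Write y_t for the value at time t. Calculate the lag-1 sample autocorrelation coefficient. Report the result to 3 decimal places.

Mean ȳ = (16 + 18 + 15 + 7 + 21 + 20)/6 = 16.1667
Deviations from mean: -0.1667, 1.8333, -1.1667, -9.1667, 4.8333, 3.8333
Σ(y_t−ȳ)(y_{t+1}−ȳ) = (-0.3056) + (-2.1389) + (10.6944) + (-44.3056) + (18.5278) = -17.5278
Denominator Σ(y_t−ȳ)² = 126.8333
r_1 = -17.5278 / 126.8333 = -0.138

-0.138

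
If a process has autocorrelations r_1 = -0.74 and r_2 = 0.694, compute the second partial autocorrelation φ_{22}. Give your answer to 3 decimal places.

φ_{22} = (r_2 − r_1²) / (1 − r_1²)
r_1² = (-0.74)² = 0.5476
Numerator = 0.694 − 0.5476 = 0.1464; denominator = 1 − 0.5476 = 0.4524
φ_{22} = 0.1464 / 0.4524 = 0.324

0.324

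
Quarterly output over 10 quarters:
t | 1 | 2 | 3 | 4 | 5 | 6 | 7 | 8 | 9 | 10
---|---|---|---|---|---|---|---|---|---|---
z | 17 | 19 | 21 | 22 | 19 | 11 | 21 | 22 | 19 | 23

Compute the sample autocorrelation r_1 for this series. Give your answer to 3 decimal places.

-0.046

Mean z̄ = (17 + 19 + 21 + 22 + 19 + 11 + 21 + 22 + 19 + 23)/10 = 19.4000
Numerator Σ_{t=1}^{9}(z_t−z̄)(z_{t+1}−z̄) = -4.9600
Denominator Σ(z_t−z̄)² = 108.4000
r_1 = -4.9600 / 108.4000 = -0.046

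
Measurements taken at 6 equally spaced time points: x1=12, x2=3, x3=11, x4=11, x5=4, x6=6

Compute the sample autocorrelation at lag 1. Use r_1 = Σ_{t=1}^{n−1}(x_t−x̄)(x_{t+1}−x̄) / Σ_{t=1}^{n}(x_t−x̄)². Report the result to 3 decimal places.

Mean x̄ = (12 + 3 + 11 + 11 + 4 + 6)/6 = 7.8333
Σ(x_t−x̄)(x_{t+1}−x̄) = (-20.1389) + (-15.3056) + (10.0278) + (-12.1389) + (7.0278) = -30.5278
Denominator Σ(x_t−x̄)² = 78.8333
r_1 = -30.5278 / 78.8333 = -0.387

-0.387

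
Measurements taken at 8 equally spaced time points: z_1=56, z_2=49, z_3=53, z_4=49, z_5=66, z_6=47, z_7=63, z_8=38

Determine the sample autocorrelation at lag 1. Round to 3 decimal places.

Mean z̄ = (56 + 49 + 53 + 49 + 66 + 47 + 63 + 38)/8 = 52.6250
Deviations from mean: 3.3750, -3.6250, 0.3750, -3.6250, 13.3750, -5.6250, 10.3750, -14.6250
Σ(z_t−z̄)(z_{t+1}−z̄) = (-12.2344) + (-1.3594) + (-1.3594) + (-48.4844) + (-75.2344) + (-58.3594) + (-151.7344) = -348.7656
Denominator Σ(z_t−z̄)² = 569.8750
r_1 = -348.7656 / 569.8750 = -0.612

-0.612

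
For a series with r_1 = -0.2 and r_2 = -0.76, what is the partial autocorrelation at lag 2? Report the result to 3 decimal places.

-0.833

φ_{22} = (r_2 − r_1²) / (1 − r_1²)
r_1² = (-0.2)² = 0.04
Numerator = -0.76 − 0.0400 = -0.8000; denominator = 1 − 0.0400 = 0.9600
φ_{22} = -0.8000 / 0.9600 = -0.833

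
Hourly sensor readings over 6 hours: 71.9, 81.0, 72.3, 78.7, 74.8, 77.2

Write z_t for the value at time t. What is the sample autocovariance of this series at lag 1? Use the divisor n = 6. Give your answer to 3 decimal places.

-8.937

Mean z̄ = (71.9 + 81.0 + 72.3 + 78.7 + 74.8 + 77.2)/6 = 75.9833
Deviations: -4.0833, 5.0167, -3.6833, 2.7167, -1.1833, 1.2167
Σ_{t=1}^{5}(z_t−z̄)(z_{t+1}−z̄) = -53.6236
γ_1 = -53.6236 / 6 = -8.937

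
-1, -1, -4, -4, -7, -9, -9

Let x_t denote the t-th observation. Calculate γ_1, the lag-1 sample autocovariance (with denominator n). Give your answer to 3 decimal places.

6.143

Mean x̄ = (-1 − 1 − 4 − 4 − 7 − 9 − 9)/7 = -5.0000
Deviations: 4.0000, 4.0000, 1.0000, 1.0000, -2.0000, -4.0000, -4.0000
Σ_{t=1}^{6}(x_t−x̄)(x_{t+1}−x̄) = 43.0000
γ_1 = 43.0000 / 7 = 6.143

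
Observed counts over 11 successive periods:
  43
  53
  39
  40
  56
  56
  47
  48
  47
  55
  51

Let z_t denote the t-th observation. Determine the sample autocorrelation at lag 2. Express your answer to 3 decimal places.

Mean z̄ = (43 + 53 + 39 + 40 + 56 + 56 + 47 + 48 + 47 + 55 + 51)/11 = 48.6364
Numerator Σ_{t=1}^{9}(z_t−z̄)(z_{t+2}−z̄) = -139.9008
Denominator Σ(z_t−z̄)² = 378.5455
r_2 = -139.9008 / 378.5455 = -0.370

-0.370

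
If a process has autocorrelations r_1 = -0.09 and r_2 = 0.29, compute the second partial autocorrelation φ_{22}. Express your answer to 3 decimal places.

φ_{22} = (r_2 − r_1²) / (1 − r_1²)
r_1² = (-0.09)² = 0.0081
Numerator = 0.29 − 0.0081 = 0.2819; denominator = 1 − 0.0081 = 0.9919
φ_{22} = 0.2819 / 0.9919 = 0.284

0.284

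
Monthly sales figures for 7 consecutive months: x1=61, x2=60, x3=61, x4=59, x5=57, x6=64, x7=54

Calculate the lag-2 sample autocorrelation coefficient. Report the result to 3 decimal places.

Mean x̄ = (61 + 60 + 61 + 59 + 57 + 64 + 54)/7 = 59.4286
Deviations from mean: 1.5714, 0.5714, 1.5714, -0.4286, -2.4286, 4.5714, -5.4286
Numerator Σ_{t=1}^{5}(x_t−x̄)(x_{t+2}−x̄) = 9.6327
Denominator Σ(x_t−x̄)² = 61.7143
r_2 = 9.6327 / 61.7143 = 0.156

0.156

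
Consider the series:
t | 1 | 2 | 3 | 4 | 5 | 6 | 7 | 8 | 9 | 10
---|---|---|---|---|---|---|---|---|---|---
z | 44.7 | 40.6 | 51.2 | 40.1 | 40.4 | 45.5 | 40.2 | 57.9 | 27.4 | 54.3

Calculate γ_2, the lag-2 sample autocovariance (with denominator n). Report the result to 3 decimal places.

Mean z̄ = (44.7 + 40.6 + 51.2 + 40.1 + 40.4 + 45.5 + 40.2 + 57.9 + 27.4 + 54.3)/10 = 44.2300
Σ_{t=1}^{8}(z_t−z̄)(z_{t+2}−z̄) = 224.6052
γ_2 = 224.6052 / 10 = 22.461

22.461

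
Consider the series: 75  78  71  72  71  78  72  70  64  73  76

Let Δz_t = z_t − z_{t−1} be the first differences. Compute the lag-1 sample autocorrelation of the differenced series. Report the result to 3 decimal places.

-0.293

First differences Δz: 3, -7, 1, -1, 7, -6, -2, -6, 9, 3
Mean of differences = 0.1000
Numerator Σ(Δz_t−Δz̄)(Δz_{t+1}−Δz̄) = -80.5100
Denominator Σ(Δz_t−Δz̄)² = 274.9000
r_1(Δz) = -80.5100 / 274.9000 = -0.293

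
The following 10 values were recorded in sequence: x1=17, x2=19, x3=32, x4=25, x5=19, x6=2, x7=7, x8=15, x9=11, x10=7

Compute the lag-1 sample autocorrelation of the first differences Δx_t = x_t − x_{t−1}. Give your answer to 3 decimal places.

0.012

First differences Δx: 2, 13, -7, -6, -17, 5, 8, -4, -4
Mean of differences = -1.1111
Numerator Σ(Δx_t−Δx̄)(Δx_{t+1}−Δx̄) = 7.8765
Denominator Σ(Δx_t−Δx̄)² = 656.8889
r_1(Δx) = 7.8765 / 656.8889 = 0.012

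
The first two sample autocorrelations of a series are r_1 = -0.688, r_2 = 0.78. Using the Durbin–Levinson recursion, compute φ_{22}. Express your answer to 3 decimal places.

φ_{22} = (r_2 − r_1²) / (1 − r_1²)
r_1² = (-0.688)² = 0.473344
Numerator = 0.78 − 0.4733 = 0.3067; denominator = 1 − 0.4733 = 0.5267
φ_{22} = 0.3067 / 0.5267 = 0.582

0.582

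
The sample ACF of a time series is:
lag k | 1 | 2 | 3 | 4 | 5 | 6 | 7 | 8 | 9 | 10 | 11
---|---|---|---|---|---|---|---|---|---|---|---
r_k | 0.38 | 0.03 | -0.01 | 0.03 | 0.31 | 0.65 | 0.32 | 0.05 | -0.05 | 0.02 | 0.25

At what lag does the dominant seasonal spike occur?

The largest autocorrelation is r_6 = 0.65; the remaining lags stay at or below 0.38. The elevated value at lag 1 (0.38), dropping to 0.03 at lag 2, reflects decaying short-term dependence rather than seasonality.
The dominant spike at lag 6 indicates a seasonal period of 6.

6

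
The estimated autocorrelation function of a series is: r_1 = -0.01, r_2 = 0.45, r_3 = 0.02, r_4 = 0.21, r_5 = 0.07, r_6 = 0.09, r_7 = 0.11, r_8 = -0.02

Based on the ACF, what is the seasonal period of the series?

2

The largest autocorrelation is r_2 = 0.45, with a weaker echo at lag 4 (0.21); the remaining lags stay at or below 0.11.
The dominant spike at lag 2 indicates a seasonal period of 2.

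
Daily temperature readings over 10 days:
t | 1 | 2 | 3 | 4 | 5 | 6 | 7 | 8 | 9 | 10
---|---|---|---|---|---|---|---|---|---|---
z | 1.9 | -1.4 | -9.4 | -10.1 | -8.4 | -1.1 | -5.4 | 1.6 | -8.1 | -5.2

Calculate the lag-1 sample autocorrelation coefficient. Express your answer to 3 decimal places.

Mean z̄ = (1.9 − 1.4 − 9.4 − 10.1 − 8.4 − 1.1 − 5.4 + 1.6 − 8.1 − 5.2)/10 = -4.5600
Numerator Σ_{t=1}^{9}(z_t−z̄)(z_{t+1}−z̄) = 12.2984
Denominator Σ(z_t−z̄)² = 184.1440
r_1 = 12.2984 / 184.1440 = 0.067

0.067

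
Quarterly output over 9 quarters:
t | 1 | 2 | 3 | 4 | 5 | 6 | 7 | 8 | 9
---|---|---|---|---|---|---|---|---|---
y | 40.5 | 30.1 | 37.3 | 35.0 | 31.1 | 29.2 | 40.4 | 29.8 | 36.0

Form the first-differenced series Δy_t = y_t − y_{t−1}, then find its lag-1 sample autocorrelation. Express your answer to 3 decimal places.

First differences Δy: -10.4, 7.2, -2.3, -3.9, -1.9, 11.2, -10.6, 6.2
Mean of differences = -0.5625
Numerator Σ(Δy_t−Δȳ)(Δy_{t+1}−Δȳ) = -281.2652
Denominator Σ(Δy_t−Δȳ)² = 457.8188
r_1(Δy) = -281.2652 / 457.8188 = -0.614

-0.614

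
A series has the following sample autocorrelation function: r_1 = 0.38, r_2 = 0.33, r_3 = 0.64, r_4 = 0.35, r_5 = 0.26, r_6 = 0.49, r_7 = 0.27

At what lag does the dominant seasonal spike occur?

3

The largest autocorrelation is r_3 = 0.64, with a weaker echo at lag 6 (0.49); the remaining lags stay at or below 0.38. The elevated value at lag 1 (0.38), dropping to 0.33 at lag 2, reflects decaying short-term dependence rather than seasonality.
The dominant spike at lag 3 indicates a seasonal period of 3.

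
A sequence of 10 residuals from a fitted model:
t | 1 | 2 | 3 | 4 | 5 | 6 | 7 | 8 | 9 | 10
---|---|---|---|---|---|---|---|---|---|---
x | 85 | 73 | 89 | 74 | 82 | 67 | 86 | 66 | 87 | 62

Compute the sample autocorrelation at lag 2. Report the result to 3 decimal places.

0.687

Mean x̄ = (85 + 73 + 89 + 74 + 82 + 67 + 86 + 66 + 87 + 62)/10 = 77.1000
Numerator Σ_{t=1}^{8}(x_t−x̄)(x_{t+2}−x̄) = 607.7800
Denominator Σ(x_t−x̄)² = 884.9000
r_2 = 607.7800 / 884.9000 = 0.687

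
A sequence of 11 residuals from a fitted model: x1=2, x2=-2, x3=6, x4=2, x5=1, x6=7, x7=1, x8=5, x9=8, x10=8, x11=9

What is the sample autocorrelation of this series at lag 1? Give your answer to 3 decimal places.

Mean x̄ = (2 − 2 + 6 + 2 + 1 + 7 + 1 + 5 + 8 + 8 + 9)/11 = 4.2727
Numerator Σ_{t=1}^{10}(x_t−x̄)(x_{t+1}−x̄) = 20.9256
Denominator Σ(x_t−x̄)² = 132.1818
r_1 = 20.9256 / 132.1818 = 0.158

0.158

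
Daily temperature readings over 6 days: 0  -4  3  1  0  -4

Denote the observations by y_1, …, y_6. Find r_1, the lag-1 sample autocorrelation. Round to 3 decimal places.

Mean ȳ = (0 − 4 + 3 + 1 + 0 − 4)/6 = -0.6667
Numerator Σ_{t=1}^{5}(y_t−ȳ)(y_{t+1}−ȳ) = -9.4444
Denominator Σ(y_t−ȳ)² = 39.3333
r_1 = -9.4444 / 39.3333 = -0.240

-0.240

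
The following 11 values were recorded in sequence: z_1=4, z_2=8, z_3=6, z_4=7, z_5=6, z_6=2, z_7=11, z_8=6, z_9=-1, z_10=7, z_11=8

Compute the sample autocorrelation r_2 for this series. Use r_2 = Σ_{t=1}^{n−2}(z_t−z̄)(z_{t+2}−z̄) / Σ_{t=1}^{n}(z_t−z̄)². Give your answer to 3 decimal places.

Mean z̄ = (4 + 8 + 6 + 7 + 6 + 2 + 11 + 6 − 1 + 7 + 8)/11 = 5.8182
Numerator Σ_{t=1}^{9}(z_t−z̄)(z_{t+2}−z̄) = -51.9752
Denominator Σ(z_t−z̄)² = 103.6364
r_2 = -51.9752 / 103.6364 = -0.502

-0.502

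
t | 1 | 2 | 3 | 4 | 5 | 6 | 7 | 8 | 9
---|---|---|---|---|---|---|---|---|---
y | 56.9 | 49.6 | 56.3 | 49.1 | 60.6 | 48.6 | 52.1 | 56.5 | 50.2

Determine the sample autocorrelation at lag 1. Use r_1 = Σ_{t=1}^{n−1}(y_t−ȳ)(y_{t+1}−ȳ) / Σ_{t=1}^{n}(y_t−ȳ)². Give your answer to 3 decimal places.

Mean ȳ = (56.9 + 49.6 + 56.3 + 49.1 + 60.6 + 48.6 + 52.1 + 56.5 + 50.2)/9 = 53.3222
Numerator Σ_{t=1}^{8}(y_t−ȳ)(y_{t+1}−ȳ) = -110.1038
Denominator Σ(y_t−ȳ)² = 149.9556
r_1 = -110.1038 / 149.9556 = -0.734

-0.734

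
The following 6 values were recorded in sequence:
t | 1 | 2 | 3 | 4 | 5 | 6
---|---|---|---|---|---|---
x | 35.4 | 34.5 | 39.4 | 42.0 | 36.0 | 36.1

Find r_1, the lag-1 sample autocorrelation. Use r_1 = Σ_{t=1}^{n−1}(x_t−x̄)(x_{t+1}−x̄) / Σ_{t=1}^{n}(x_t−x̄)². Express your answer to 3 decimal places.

Mean x̄ = (35.4 + 34.5 + 39.4 + 42.0 + 36.0 + 36.1)/6 = 37.2333
Σ(x_t−x̄)(x_{t+1}−x̄) = (5.0111) + (-5.9222) + (10.3278) + (-5.8789) + (1.3978) = 4.9356
Denominator Σ(x_t−x̄)² = 41.0533
r_1 = 4.9356 / 41.0533 = 0.120

0.120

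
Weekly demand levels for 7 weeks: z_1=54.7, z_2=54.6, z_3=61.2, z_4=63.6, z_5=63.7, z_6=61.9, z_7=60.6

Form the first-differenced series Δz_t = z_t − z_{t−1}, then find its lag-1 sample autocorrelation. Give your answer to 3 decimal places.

0.195

First differences Δz: -0.1, 6.6, 2.4, 0.1, -1.8, -1.3
Mean of differences = 0.9833
Numerator Σ(Δz_t−Δz̄)(Δz_{t+1}−Δz̄) = 9.4347
Denominator Σ(Δz_t−Δz̄)² = 48.4683
r_1(Δz) = 9.4347 / 48.4683 = 0.195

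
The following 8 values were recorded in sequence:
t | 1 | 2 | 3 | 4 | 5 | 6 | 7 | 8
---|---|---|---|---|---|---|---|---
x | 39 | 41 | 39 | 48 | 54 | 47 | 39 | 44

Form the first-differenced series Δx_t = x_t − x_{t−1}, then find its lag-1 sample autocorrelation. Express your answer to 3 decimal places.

First differences Δx: 2, -2, 9, 6, -7, -8, 5
Mean of differences = 0.7143
Numerator Σ(Δx_t−Δx̄)(Δx_{t+1}−Δx̄) = 6.9184
Denominator Σ(Δx_t−Δx̄)² = 259.4286
r_1(Δx) = 6.9184 / 259.4286 = 0.027

0.027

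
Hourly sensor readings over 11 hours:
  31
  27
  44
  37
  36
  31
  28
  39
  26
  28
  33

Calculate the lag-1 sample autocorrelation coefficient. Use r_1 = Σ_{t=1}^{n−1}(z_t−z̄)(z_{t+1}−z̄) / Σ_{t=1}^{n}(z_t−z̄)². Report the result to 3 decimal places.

Mean z̄ = (31 + 27 + 44 + 37 + 36 + 31 + 28 + 39 + 26 + 28 + 33)/11 = 32.7273
Numerator Σ_{t=1}^{10}(z_t−z̄)(z_{t+1}−z̄) = -31.3471
Denominator Σ(z_t−z̄)² = 324.1818
r_1 = -31.3471 / 324.1818 = -0.097

-0.097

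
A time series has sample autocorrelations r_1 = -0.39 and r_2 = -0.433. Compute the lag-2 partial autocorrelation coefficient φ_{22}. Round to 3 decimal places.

φ_{22} = (r_2 − r_1²) / (1 − r_1²)
r_1² = (-0.39)² = 0.1521
Numerator = -0.433 − 0.1521 = -0.5851; denominator = 1 − 0.1521 = 0.8479
φ_{22} = -0.5851 / 0.8479 = -0.690

-0.690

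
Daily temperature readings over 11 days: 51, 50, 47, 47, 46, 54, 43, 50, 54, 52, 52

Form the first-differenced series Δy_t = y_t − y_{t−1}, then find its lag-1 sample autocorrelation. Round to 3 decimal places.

First differences Δy: -1, -3, 0, -1, 8, -11, 7, 4, -2, 0
Mean of differences = 0.1000
Numerator Σ(Δy_t−Δȳ)(Δy_{t+1}−Δȳ) = -150.2100
Denominator Σ(Δy_t−Δȳ)² = 264.9000
r_1(Δy) = -150.2100 / 264.9000 = -0.567

-0.567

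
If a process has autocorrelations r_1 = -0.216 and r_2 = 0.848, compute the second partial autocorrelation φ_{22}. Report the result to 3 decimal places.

0.841

φ_{22} = (r_2 − r_1²) / (1 − r_1²)
r_1² = (-0.216)² = 0.046656
Numerator = 0.848 − 0.0467 = 0.8013; denominator = 1 − 0.0467 = 0.9533
φ_{22} = 0.8013 / 0.9533 = 0.841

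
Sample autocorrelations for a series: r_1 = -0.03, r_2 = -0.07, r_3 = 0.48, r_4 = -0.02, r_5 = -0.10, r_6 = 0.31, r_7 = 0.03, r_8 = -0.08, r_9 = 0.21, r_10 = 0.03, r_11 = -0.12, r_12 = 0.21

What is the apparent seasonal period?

The largest autocorrelation is r_3 = 0.48, with weaker echoes at lags 6 (0.31), 9 (0.21) and 12 (0.21); the remaining lags stay at or below 0.03.
The dominant spike at lag 3 indicates a seasonal period of 3.

3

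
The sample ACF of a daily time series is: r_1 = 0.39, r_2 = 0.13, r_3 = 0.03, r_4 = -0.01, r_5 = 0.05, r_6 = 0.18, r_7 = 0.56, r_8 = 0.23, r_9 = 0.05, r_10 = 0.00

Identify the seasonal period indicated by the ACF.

7

The largest autocorrelation is r_7 = 0.56; the remaining lags stay at or below 0.39. The elevated value at lag 1 (0.39), dropping to 0.13 at lag 2, reflects decaying short-term dependence rather than seasonality.
The dominant spike at lag 7 indicates a seasonal period of 7.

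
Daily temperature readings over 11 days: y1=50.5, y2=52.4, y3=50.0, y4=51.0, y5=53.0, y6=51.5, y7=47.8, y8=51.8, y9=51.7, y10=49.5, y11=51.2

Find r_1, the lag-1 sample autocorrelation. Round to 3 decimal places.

-0.288

Mean ȳ = (50.5 + 52.4 + 50.0 + 51.0 + 53.0 + 51.5 + 47.8 + 51.8 + 51.7 + 49.5 + 51.2)/11 = 50.9455
Numerator Σ_{t=1}^{10}(y_t−ȳ)(y_{t+1}−ȳ) = -6.0693
Denominator Σ(y_t−ȳ)² = 21.0873
r_1 = -6.0693 / 21.0873 = -0.288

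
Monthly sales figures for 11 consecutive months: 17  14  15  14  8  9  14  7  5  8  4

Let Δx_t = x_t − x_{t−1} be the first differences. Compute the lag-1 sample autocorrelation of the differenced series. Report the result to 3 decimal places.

-0.354

First differences Δx: -3, 1, -1, -6, 1, 5, -7, -2, 3, -4
Mean of differences = -1.3000
Numerator Σ(Δx_t−Δx̄)(Δx_{t+1}−Δx̄) = -47.4900
Denominator Σ(Δx_t−Δx̄)² = 134.1000
r_1(Δx) = -47.4900 / 134.1000 = -0.354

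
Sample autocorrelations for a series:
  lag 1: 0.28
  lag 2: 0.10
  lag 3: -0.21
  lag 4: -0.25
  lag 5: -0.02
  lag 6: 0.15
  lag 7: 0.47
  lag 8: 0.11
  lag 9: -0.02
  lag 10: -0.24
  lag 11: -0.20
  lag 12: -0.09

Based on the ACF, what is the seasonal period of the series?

7

The largest autocorrelation is r_7 = 0.47; the remaining lags stay at or below 0.28. The elevated value at lag 1 (0.28), dropping to 0.10 at lag 2, reflects decaying short-term dependence rather than seasonality.
The dominant spike at lag 7 indicates a seasonal period of 7.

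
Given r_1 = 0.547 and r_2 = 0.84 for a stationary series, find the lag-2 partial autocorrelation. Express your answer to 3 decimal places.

φ_{22} = (r_2 − r_1²) / (1 − r_1²)
r_1² = (0.547)² = 0.299209
Numerator = 0.84 − 0.2992 = 0.5408; denominator = 1 − 0.2992 = 0.7008
φ_{22} = 0.5408 / 0.7008 = 0.772

0.772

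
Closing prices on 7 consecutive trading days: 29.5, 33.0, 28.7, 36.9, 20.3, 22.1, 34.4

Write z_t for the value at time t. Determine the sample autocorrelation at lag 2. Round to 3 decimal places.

-0.292

Mean z̄ = (29.5 + 33.0 + 28.7 + 36.9 + 20.3 + 22.1 + 34.4)/7 = 29.2714
Deviations from mean: 0.2286, 3.7286, -0.5714, 7.6286, -8.9714, -7.1714, 5.1286
Numerator Σ_{t=1}^{5}(z_t−z̄)(z_{t+2}−z̄) = -67.2788
Denominator Σ(z_t−z̄)² = 230.6943
r_2 = -67.2788 / 230.6943 = -0.292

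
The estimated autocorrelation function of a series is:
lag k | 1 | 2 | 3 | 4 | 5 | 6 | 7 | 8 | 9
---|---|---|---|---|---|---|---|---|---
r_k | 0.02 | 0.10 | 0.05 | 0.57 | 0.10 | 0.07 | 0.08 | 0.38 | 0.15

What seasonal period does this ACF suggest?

The largest autocorrelation is r_4 = 0.57, with a weaker echo at lag 8 (0.38); the remaining lags stay at or below 0.15.
The dominant spike at lag 4 indicates a seasonal period of 4.

4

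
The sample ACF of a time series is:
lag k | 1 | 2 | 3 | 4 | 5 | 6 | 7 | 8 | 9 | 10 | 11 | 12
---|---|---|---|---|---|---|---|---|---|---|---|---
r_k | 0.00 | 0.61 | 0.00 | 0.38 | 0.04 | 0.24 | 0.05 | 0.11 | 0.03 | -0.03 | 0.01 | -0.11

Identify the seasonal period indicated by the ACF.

The largest autocorrelation is r_2 = 0.61, with weaker echoes at lags 4 (0.38) and 6 (0.24); the remaining lags stay at or below 0.11.
The dominant spike at lag 2 indicates a seasonal period of 2.

2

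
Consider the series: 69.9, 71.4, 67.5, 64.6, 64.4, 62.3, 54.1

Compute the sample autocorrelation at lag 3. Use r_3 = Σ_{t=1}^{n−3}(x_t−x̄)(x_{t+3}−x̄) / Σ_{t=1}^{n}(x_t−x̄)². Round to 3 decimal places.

-0.042

Mean x̄ = (69.9 + 71.4 + 67.5 + 64.6 + 64.4 + 62.3 + 54.1)/7 = 64.8857
Σ(x_t−x̄)(x_{t+3}−x̄) = (-1.4327) + (-3.1641) + (-6.7598) + (3.0816) = -8.2749
Denominator Σ(x_t−x̄)² = 197.7486
r_3 = -8.2749 / 197.7486 = -0.042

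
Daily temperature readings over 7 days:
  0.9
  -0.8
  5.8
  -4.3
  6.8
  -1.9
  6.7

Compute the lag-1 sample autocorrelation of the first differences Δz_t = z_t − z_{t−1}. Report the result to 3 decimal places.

First differences Δz: -1.7, 6.6, -10.1, 11.1, -8.7, 8.6
Mean of differences = 0.9667
Numerator Σ(Δz_t−Δz̄)(Δz_{t+1}−Δz̄) = -361.2511
Denominator Σ(Δz_t−Δz̄)² = 415.7133
r_1(Δz) = -361.2511 / 415.7133 = -0.869

-0.869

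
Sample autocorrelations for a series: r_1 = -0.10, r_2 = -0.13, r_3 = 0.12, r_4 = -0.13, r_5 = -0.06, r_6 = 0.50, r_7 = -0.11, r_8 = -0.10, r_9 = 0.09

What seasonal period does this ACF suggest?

The largest autocorrelation is r_6 = 0.50; the remaining lags stay at or below 0.12.
The dominant spike at lag 6 indicates a seasonal period of 6.

6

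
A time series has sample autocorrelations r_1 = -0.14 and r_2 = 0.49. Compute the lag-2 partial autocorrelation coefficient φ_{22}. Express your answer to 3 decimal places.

φ_{22} = (r_2 − r_1²) / (1 − r_1²)
r_1² = (-0.14)² = 0.0196
Numerator = 0.49 − 0.0196 = 0.4704; denominator = 1 − 0.0196 = 0.9804
φ_{22} = 0.4704 / 0.9804 = 0.480

0.480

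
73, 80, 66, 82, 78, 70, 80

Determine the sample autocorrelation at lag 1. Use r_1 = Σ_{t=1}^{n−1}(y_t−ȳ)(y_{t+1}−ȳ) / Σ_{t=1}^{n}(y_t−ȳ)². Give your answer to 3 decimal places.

-0.639

Mean ȳ = (73 + 80 + 66 + 82 + 78 + 70 + 80)/7 = 75.5714
Deviations from mean: -2.5714, 4.4286, -9.5714, 6.4286, 2.4286, -5.5714, 4.4286
Numerator Σ_{t=1}^{6}(y_t−ȳ)(y_{t+1}−ȳ) = -137.8980
Denominator Σ(y_t−ȳ)² = 215.7143
r_1 = -137.8980 / 215.7143 = -0.639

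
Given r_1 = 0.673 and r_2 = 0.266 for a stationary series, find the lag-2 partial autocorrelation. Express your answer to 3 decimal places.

φ_{22} = (r_2 − r_1²) / (1 − r_1²)
r_1² = (0.673)² = 0.452929
Numerator = 0.266 − 0.4529 = -0.1869; denominator = 1 − 0.4529 = 0.5471
φ_{22} = -0.1869 / 0.5471 = -0.342

-0.342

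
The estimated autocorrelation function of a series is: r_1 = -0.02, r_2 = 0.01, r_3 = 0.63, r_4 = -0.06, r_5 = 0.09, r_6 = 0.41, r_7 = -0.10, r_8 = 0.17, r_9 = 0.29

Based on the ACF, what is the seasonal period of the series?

The largest autocorrelation is r_3 = 0.63, with weaker echoes at lags 6 (0.41) and 9 (0.29); the remaining lags stay at or below 0.17.
The dominant spike at lag 3 indicates a seasonal period of 3.

3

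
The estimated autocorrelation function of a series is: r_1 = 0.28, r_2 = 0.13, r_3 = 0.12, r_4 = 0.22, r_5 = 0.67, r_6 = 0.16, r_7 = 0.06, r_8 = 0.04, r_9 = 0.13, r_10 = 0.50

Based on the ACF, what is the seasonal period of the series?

5

The largest autocorrelation is r_5 = 0.67, with a weaker echo at lag 10 (0.50); the remaining lags stay at or below 0.28. The elevated value at lag 1 (0.28), dropping to 0.13 at lag 2, reflects decaying short-term dependence rather than seasonality.
The dominant spike at lag 5 indicates a seasonal period of 5.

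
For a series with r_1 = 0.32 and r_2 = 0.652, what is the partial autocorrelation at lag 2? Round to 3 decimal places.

0.612

φ_{22} = (r_2 − r_1²) / (1 − r_1²)
r_1² = (0.32)² = 0.1024
Numerator = 0.652 − 0.1024 = 0.5496; denominator = 1 − 0.1024 = 0.8976
φ_{22} = 0.5496 / 0.8976 = 0.612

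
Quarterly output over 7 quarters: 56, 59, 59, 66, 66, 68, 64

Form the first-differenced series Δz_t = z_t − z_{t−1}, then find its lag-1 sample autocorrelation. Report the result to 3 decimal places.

-0.323

First differences Δz: 3, 0, 7, 0, 2, -4
Mean of differences = 1.3333
Numerator Σ(Δz_t−Δz̄)(Δz_{t+1}−Δz̄) = -21.7778
Denominator Σ(Δz_t−Δz̄)² = 67.3333
r_1(Δz) = -21.7778 / 67.3333 = -0.323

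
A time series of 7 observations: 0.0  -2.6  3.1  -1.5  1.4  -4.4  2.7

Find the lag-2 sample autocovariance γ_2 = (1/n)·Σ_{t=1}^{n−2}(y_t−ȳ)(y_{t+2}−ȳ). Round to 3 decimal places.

2.730

Mean ȳ = (0.0 − 2.6 + 3.1 − 1.5 + 1.4 − 4.4 + 2.7)/7 = -0.1857
Deviations: 0.1857, -2.4143, 3.2857, -1.3143, 1.5857, -4.2143, 2.8857
Σ_{t=1}^{5}(y_t−ȳ)(y_{t+2}−ȳ) = 19.1082
γ_2 = 19.1082 / 7 = 2.730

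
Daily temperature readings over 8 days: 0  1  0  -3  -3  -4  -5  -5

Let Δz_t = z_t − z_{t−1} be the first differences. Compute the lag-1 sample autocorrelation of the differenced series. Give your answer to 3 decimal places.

-0.190

First differences Δz: 1, -1, -3, 0, -1, -1, 0
Mean of differences = -0.7143
Numerator Σ(Δz_t−Δz̄)(Δz_{t+1}−Δz̄) = -1.7959
Denominator Σ(Δz_t−Δz̄)² = 9.4286
r_1(Δz) = -1.7959 / 9.4286 = -0.190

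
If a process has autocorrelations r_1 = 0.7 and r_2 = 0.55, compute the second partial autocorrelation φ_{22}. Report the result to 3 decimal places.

φ_{22} = (r_2 − r_1²) / (1 − r_1²)
r_1² = (0.7)² = 0.49
Numerator = 0.55 − 0.4900 = 0.0600; denominator = 1 − 0.4900 = 0.5100
φ_{22} = 0.0600 / 0.5100 = 0.118

0.118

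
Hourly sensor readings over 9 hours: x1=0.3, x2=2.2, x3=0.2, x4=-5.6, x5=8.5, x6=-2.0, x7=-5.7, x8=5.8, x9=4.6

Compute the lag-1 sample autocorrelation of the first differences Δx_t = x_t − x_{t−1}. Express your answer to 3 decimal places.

First differences Δx: 1.9, -2.0, -5.8, 14.1, -10.5, -3.7, 11.5, -1.2
Mean of differences = 0.5375
Numerator Σ(Δx_t−Δx̄)(Δx_{t+1}−Δx̄) = -241.7539
Denominator Σ(Δx_t−Δx̄)² = 495.3788
r_1(Δx) = -241.7539 / 495.3788 = -0.488

-0.488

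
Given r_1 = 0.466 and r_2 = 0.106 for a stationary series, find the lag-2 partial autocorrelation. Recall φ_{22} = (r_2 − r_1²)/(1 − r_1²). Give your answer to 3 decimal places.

-0.142

φ_{22} = (r_2 − r_1²) / (1 − r_1²)
r_1² = (0.466)² = 0.217156
Numerator = 0.106 − 0.2172 = -0.1112; denominator = 1 − 0.2172 = 0.7828
φ_{22} = -0.1112 / 0.7828 = -0.142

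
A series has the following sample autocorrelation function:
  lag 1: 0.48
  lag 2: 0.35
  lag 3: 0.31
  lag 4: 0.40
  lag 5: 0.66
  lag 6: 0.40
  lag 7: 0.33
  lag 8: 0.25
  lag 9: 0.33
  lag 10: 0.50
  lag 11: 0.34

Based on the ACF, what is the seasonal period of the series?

5

The largest autocorrelation is r_5 = 0.66, with a weaker echo at lag 10 (0.50); the remaining lags stay at or below 0.48. The elevated value at lag 1 (0.48), dropping to 0.35 at lag 2, reflects decaying short-term dependence rather than seasonality.
The dominant spike at lag 5 indicates a seasonal period of 5.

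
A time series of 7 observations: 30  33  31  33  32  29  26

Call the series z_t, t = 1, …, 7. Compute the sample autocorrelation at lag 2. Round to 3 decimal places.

Mean z̄ = (30 + 33 + 31 + 33 + 32 + 29 + 26)/7 = 30.5714
Deviations from mean: -0.5714, 2.4286, 0.4286, 2.4286, 1.4286, -1.5714, -4.5714
Σ(z_t−z̄)(z_{t+2}−z̄) = (-0.2449) + (5.8980) + (0.6122) + (-3.8163) + (-6.5306) = -4.0816
Denominator Σ(z_t−z̄)² = 37.7143
r_2 = -4.0816 / 37.7143 = -0.108

-0.108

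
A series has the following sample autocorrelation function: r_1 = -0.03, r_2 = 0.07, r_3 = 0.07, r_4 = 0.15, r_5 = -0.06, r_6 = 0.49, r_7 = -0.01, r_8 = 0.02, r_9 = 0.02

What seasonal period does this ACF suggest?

6

The largest autocorrelation is r_6 = 0.49; the remaining lags stay at or below 0.15.
The dominant spike at lag 6 indicates a seasonal period of 6.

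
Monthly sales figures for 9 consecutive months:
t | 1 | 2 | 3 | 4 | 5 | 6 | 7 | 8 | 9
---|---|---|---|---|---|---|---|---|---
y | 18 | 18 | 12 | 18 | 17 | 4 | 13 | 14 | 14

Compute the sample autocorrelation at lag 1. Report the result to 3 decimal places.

Mean ȳ = (18 + 18 + 12 + 18 + 17 + 4 + 13 + 14 + 14)/9 = 14.2222
Numerator Σ_{t=1}^{8}(y_t−ȳ)(y_{t+1}−ȳ) = -7.6049
Denominator Σ(y_t−ȳ)² = 161.5556
r_1 = -7.6049 / 161.5556 = -0.047

-0.047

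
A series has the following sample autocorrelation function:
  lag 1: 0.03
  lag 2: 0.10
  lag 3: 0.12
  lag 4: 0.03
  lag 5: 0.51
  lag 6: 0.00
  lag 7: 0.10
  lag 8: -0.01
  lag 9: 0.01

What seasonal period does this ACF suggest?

The largest autocorrelation is r_5 = 0.51; the remaining lags stay at or below 0.12.
The dominant spike at lag 5 indicates a seasonal period of 5.

5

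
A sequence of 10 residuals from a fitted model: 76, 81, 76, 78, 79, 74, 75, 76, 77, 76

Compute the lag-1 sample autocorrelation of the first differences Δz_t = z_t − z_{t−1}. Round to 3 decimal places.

-0.500

First differences Δz: 5, -5, 2, 1, -5, 1, 1, 1, -1
Mean of differences = 0.0000
Numerator Σ(Δz_t−Δz̄)(Δz_{t+1}−Δz̄) = -42.0000
Denominator Σ(Δz_t−Δz̄)² = 84.0000
r_1(Δz) = -42.0000 / 84.0000 = -0.500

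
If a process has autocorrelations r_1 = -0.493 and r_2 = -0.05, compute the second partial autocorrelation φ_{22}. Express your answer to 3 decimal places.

φ_{22} = (r_2 − r_1²) / (1 − r_1²)
r_1² = (-0.493)² = 0.243049
Numerator = -0.05 − 0.2430 = -0.2930; denominator = 1 − 0.2430 = 0.7570
φ_{22} = -0.2930 / 0.7570 = -0.387

-0.387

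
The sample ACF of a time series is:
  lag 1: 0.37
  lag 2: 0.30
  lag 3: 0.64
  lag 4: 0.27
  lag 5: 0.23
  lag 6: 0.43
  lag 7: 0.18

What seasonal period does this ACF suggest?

The largest autocorrelation is r_3 = 0.64, with a weaker echo at lag 6 (0.43); the remaining lags stay at or below 0.37. The elevated value at lag 1 (0.37), dropping to 0.30 at lag 2, reflects decaying short-term dependence rather than seasonality.
The dominant spike at lag 3 indicates a seasonal period of 3.

3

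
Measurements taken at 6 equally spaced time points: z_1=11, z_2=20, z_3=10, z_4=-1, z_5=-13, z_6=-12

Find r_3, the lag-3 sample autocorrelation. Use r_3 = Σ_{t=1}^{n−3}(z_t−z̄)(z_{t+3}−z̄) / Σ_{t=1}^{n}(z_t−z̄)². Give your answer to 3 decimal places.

Mean z̄ = (11 + 20 + 10 − 1 − 13 − 12)/6 = 2.5000
Deviations from mean: 8.5000, 17.5000, 7.5000, -3.5000, -15.5000, -14.5000
Numerator Σ_{t=1}^{3}(z_t−z̄)(z_{t+3}−z̄) = -409.7500
Denominator Σ(z_t−z̄)² = 897.5000
r_3 = -409.7500 / 897.5000 = -0.457

-0.457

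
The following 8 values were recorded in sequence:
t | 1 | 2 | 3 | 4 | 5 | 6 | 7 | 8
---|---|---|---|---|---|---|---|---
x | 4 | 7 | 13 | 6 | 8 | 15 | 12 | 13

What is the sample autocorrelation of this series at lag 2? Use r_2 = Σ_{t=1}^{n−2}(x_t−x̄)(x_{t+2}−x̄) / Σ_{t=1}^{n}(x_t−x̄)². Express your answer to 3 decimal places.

Mean x̄ = (4 + 7 + 13 + 6 + 8 + 15 + 12 + 13)/8 = 9.7500
Deviations from mean: -5.7500, -2.7500, 3.2500, -3.7500, -1.7500, 5.2500, 2.2500, 3.2500
Σ(x_t−x̄)(x_{t+2}−x̄) = (-18.6875) + (10.3125) + (-5.6875) + (-19.6875) + (-3.9375) + (17.0625) = -20.6250
Denominator Σ(x_t−x̄)² = 111.5000
r_2 = -20.6250 / 111.5000 = -0.185

-0.185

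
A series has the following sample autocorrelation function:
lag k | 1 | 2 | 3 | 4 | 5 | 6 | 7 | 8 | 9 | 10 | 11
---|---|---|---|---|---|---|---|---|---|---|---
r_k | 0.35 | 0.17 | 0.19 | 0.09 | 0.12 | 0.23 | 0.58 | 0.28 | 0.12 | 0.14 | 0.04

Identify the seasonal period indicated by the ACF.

7

The largest autocorrelation is r_7 = 0.58; the remaining lags stay at or below 0.35. The elevated value at lag 1 (0.35), dropping to 0.17 at lag 2, reflects decaying short-term dependence rather than seasonality.
The dominant spike at lag 7 indicates a seasonal period of 7.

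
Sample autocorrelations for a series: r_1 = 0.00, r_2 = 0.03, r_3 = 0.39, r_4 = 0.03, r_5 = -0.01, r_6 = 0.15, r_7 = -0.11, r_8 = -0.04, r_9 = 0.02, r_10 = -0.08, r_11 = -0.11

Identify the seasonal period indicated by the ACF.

The largest autocorrelation is r_3 = 0.39, with a weaker echo at lag 6 (0.15); the remaining lags stay at or below 0.03.
The dominant spike at lag 3 indicates a seasonal period of 3.

3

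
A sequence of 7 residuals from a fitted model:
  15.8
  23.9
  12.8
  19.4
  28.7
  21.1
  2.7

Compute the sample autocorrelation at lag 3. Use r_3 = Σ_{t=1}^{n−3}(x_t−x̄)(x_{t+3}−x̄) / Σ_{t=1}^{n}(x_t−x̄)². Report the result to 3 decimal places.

0.053

Mean x̄ = (15.8 + 23.9 + 12.8 + 19.4 + 28.7 + 21.1 + 2.7)/7 = 17.7714
Deviations from mean: -1.9714, 6.1286, -4.9714, 1.6286, 10.9286, 3.3286, -15.0714
Σ(x_t−x̄)(x_{t+3}−x̄) = (-3.2106) + (66.9765) + (-16.5478) + (-24.5449) = 22.6733
Denominator Σ(x_t−x̄)² = 426.4743
r_3 = 22.6733 / 426.4743 = 0.053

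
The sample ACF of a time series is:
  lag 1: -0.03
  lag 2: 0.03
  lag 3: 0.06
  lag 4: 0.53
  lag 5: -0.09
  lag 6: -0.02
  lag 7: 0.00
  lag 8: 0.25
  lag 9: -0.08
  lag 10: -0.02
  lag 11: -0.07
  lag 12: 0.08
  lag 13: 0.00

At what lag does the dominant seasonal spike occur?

4

The largest autocorrelation is r_4 = 0.53, with a weaker echo at lag 8 (0.25); the remaining lags stay at or below 0.08.
The dominant spike at lag 4 indicates a seasonal period of 4.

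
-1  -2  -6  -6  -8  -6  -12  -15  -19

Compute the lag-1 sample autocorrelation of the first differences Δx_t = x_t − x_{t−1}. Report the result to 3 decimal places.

-0.359

First differences Δx: -1, -4, 0, -2, 2, -6, -3, -4
Mean of differences = -2.2500
Numerator Σ(Δx_t−Δx̄)(Δx_{t+1}−Δx̄) = -16.3125
Denominator Σ(Δx_t−Δx̄)² = 45.5000
r_1(Δx) = -16.3125 / 45.5000 = -0.359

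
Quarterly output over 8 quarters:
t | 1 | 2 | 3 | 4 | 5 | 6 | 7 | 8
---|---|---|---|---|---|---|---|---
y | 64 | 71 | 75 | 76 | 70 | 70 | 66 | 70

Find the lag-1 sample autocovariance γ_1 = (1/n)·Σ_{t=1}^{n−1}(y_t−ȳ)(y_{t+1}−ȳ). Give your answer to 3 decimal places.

Mean ȳ = (64 + 71 + 75 + 76 + 70 + 70 + 66 + 70)/8 = 70.2500
Deviations: -6.2500, 0.7500, 4.7500, 5.7500, -0.2500, -0.2500, -4.2500, -0.2500
Σ_{t=1}^{7}(y_t−ȳ)(y_{t+1}−ȳ) = 26.9375
γ_1 = 26.9375 / 8 = 3.367

3.367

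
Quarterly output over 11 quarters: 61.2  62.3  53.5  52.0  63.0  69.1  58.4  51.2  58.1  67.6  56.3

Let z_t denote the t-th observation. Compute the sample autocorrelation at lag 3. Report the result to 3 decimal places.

Mean z̄ = (61.2 + 62.3 + 53.5 + 52.0 + 63.0 + 69.1 + 58.4 + 51.2 + 58.1 + 67.6 + 56.3)/11 = 59.3364
Numerator Σ_{t=1}^{8}(z_t−z̄)(z_{t+3}−z̄) = -77.8421
Denominator Σ(z_t−z̄)² = 355.0055
r_3 = -77.8421 / 355.0055 = -0.219

-0.219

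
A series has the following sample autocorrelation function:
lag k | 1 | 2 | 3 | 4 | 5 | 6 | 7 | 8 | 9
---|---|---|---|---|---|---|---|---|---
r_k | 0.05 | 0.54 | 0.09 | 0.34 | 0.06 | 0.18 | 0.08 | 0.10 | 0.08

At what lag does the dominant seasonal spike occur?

2

The largest autocorrelation is r_2 = 0.54, with weaker echoes at lags 4 (0.34) and 6 (0.18); the remaining lags stay at or below 0.10.
The dominant spike at lag 2 indicates a seasonal period of 2.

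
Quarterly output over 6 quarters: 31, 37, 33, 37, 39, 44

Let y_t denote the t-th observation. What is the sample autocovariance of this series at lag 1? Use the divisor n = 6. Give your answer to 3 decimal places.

2.273

Mean ȳ = (31 + 37 + 33 + 37 + 39 + 44)/6 = 36.8333
Deviations: -5.8333, 0.1667, -3.8333, 0.1667, 2.1667, 7.1667
Σ_{t=1}^{5}(y_t−ȳ)(y_{t+1}−ȳ) = 13.6389
γ_1 = 13.6389 / 6 = 2.273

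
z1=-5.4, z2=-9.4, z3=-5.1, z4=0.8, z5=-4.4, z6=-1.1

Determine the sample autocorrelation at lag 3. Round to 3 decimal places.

-0.122

Mean z̄ = (-5.4 − 9.4 − 5.1 + 0.8 − 4.4 − 1.1)/6 = -4.1000
Deviations from mean: -1.3000, -5.3000, -1.0000, 4.9000, -0.3000, 3.0000
Numerator Σ_{t=1}^{3}(z_t−z̄)(z_{t+3}−z̄) = -7.7800
Denominator Σ(z_t−z̄)² = 63.8800
r_3 = -7.7800 / 63.8800 = -0.122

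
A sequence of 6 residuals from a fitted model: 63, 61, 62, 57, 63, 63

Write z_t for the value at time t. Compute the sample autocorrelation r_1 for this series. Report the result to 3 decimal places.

Mean z̄ = (63 + 61 + 62 + 57 + 63 + 63)/6 = 61.5000
Deviations from mean: 1.5000, -0.5000, 0.5000, -4.5000, 1.5000, 1.5000
Numerator Σ_{t=1}^{5}(z_t−z̄)(z_{t+1}−z̄) = -7.7500
Denominator Σ(z_t−z̄)² = 27.5000
r_1 = -7.7500 / 27.5000 = -0.282

-0.282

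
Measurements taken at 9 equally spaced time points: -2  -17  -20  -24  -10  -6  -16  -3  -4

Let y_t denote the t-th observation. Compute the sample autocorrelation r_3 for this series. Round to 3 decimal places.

Mean ȳ = (-2 − 17 − 20 − 24 − 10 − 6 − 16 − 3 − 4)/9 = -11.3333
Σ(y_t−ȳ)(y_{t+3}−ȳ) = (-118.2222) + (-7.5556) + (-46.2222) + (59.1111) + (11.1111) + (39.1111) = -62.6667
Denominator Σ(y_t−ȳ)² = 530.0000
r_3 = -62.6667 / 530.0000 = -0.118

-0.118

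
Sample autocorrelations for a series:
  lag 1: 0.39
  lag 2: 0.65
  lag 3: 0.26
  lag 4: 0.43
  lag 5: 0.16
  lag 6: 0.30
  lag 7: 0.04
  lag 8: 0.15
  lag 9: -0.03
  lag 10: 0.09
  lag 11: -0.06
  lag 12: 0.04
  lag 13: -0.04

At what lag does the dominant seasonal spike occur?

The largest autocorrelation is r_2 = 0.65, with a weaker echo at lag 4 (0.43); the remaining lags stay at or below 0.39.
The dominant spike at lag 2 indicates a seasonal period of 2.

2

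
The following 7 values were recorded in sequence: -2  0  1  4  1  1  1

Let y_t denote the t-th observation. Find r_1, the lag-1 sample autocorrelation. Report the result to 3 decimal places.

0.173

Mean ȳ = (-2 + 0 + 1 + 4 + 1 + 1 + 1)/7 = 0.8571
Numerator Σ_{t=1}^{6}(y_t−ȳ)(y_{t+1}−ȳ) = 3.2653
Denominator Σ(y_t−ȳ)² = 18.8571
r_1 = 3.2653 / 18.8571 = 0.173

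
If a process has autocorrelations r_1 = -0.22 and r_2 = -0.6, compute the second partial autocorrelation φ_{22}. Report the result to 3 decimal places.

φ_{22} = (r_2 − r_1²) / (1 − r_1²)
r_1² = (-0.22)² = 0.0484
Numerator = -0.6 − 0.0484 = -0.6484; denominator = 1 − 0.0484 = 0.9516
φ_{22} = -0.6484 / 0.9516 = -0.681

-0.681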